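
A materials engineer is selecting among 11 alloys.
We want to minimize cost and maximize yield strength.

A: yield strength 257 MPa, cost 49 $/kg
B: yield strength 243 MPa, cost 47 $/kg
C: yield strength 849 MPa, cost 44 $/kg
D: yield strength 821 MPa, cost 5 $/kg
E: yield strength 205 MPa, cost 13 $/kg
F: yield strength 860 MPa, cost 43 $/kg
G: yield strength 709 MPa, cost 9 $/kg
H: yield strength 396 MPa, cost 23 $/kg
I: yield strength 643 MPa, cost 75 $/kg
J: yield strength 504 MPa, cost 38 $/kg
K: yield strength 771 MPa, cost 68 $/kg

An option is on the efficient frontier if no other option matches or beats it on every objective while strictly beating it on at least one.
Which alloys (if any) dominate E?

D: yield strength 821≥205, cost 5≤13 — dominates E.
G: yield strength 709≥205, cost 9≤13 — dominates E.
Others (A, B, C, F, H, I, J, K) are each worse than E on at least one objective.

D, G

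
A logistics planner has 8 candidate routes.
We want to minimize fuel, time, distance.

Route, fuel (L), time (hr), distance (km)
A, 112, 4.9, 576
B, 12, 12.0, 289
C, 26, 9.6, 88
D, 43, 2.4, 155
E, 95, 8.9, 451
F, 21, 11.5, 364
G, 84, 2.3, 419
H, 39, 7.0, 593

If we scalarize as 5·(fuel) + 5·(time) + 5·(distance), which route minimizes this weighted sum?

A: 5·112 + 5·4.9 + 5·576 = 3464.5
B: 5·12 + 5·12.0 + 5·289 = 1565.0
C: 5·26 + 5·9.6 + 5·88 = 618.0
D: 5·43 + 5·2.4 + 5·155 = 1002.0
E: 5·95 + 5·8.9 + 5·451 = 2774.5
F: 5·21 + 5·11.5 + 5·364 = 1982.5
G: 5·84 + 5·2.3 + 5·419 = 2526.5
H: 5·39 + 5·7.0 + 5·593 = 3195.0
Lowest: C at 618.0.

C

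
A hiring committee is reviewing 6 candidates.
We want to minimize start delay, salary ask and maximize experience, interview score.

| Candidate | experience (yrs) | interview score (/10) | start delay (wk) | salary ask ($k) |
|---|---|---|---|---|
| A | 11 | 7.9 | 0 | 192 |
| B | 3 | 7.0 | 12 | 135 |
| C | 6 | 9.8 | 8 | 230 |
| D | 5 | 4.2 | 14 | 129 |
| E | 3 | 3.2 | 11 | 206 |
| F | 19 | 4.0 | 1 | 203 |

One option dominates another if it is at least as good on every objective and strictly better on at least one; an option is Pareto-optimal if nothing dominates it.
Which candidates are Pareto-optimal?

A: not dominated (best start delay).
B: not dominated.
C: not dominated (best interview score).
D: not dominated (best salary ask).
E: dominated by A (experience 11≥3, interview score 7.9≥3.2, start delay 0≤11, salary ask 192≤206).
F: not dominated (best experience).

A, B, C, D, F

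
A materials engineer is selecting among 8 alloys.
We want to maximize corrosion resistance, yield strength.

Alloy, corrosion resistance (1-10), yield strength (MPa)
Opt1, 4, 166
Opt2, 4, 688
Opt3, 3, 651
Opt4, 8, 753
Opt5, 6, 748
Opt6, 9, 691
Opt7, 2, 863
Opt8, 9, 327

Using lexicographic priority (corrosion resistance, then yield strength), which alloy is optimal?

Opt6

First maximize corrosion resistance: best is 9, kept {Opt6, Opt8}.
Then maximize yield strength: best is 691, kept {Opt6}.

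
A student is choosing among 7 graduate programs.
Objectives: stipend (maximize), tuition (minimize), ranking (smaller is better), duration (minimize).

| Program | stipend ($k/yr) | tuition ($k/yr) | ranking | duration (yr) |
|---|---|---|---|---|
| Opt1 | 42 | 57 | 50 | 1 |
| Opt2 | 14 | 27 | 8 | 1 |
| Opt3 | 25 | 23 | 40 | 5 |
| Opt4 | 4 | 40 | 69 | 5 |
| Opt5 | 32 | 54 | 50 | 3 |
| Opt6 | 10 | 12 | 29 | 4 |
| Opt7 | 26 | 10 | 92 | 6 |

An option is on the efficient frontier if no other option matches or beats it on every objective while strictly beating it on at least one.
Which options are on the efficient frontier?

Opt1: not dominated (best stipend).
Opt2: not dominated (best ranking).
Opt3: not dominated.
Opt4: dominated by Opt2 (stipend 14≥4, tuition 27≤40, ranking 8≤69, duration 1≤5).
Opt5: not dominated.
Opt6: not dominated.
Opt7: not dominated (best tuition).

Opt1, Opt2, Opt3, Opt5, Opt6, Opt7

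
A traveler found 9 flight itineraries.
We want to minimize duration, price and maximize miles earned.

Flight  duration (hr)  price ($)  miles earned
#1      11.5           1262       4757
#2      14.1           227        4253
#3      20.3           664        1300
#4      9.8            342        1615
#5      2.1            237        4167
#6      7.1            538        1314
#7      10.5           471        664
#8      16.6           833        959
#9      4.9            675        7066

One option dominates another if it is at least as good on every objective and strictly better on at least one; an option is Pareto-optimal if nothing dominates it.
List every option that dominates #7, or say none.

#4: duration 9.8≤10.5, price 342≤471, miles earned 1615≥664 — dominates #7.
#5: duration 2.1≤10.5, price 237≤471, miles earned 4167≥664 — dominates #7.
Others (#1, #2, #3, #6, #8, #9) are each worse than #7 on at least one objective.

#4, #5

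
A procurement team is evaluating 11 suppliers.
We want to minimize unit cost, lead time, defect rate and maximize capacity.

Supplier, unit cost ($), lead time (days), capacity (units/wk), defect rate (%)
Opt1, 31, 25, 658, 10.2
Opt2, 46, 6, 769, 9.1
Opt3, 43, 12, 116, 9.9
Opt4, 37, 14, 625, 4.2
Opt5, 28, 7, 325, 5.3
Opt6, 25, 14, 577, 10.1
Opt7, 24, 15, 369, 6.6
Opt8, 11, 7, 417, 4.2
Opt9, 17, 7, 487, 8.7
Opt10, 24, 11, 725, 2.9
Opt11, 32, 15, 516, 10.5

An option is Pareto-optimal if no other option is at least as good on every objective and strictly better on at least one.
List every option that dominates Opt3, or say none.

Opt5, Opt8, Opt9, Opt10

Opt5: unit cost 28≤43, lead time 7≤12, capacity 325≥116, defect rate 5.3≤9.9 — dominates Opt3.
Opt8: unit cost 11≤43, lead time 7≤12, capacity 417≥116, defect rate 4.2≤9.9 — dominates Opt3.
Opt9: unit cost 17≤43, lead time 7≤12, capacity 487≥116, defect rate 8.7≤9.9 — dominates Opt3.
Opt10: unit cost 24≤43, lead time 11≤12, capacity 725≥116, defect rate 2.9≤9.9 — dominates Opt3.
Others (Opt1, Opt2, Opt4, Opt6, Opt7, Opt11) are each worse than Opt3 on at least one objective.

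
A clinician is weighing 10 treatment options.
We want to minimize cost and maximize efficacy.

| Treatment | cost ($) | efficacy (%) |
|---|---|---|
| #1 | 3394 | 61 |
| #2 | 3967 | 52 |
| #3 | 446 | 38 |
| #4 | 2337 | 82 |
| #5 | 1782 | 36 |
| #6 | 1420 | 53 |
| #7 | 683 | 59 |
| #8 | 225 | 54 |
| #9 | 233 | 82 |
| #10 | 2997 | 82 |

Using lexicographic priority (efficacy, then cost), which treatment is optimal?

#9

First maximize efficacy: best is 82, kept {#4, #9, #10}.
Then minimize cost: best is 233, kept {#9}.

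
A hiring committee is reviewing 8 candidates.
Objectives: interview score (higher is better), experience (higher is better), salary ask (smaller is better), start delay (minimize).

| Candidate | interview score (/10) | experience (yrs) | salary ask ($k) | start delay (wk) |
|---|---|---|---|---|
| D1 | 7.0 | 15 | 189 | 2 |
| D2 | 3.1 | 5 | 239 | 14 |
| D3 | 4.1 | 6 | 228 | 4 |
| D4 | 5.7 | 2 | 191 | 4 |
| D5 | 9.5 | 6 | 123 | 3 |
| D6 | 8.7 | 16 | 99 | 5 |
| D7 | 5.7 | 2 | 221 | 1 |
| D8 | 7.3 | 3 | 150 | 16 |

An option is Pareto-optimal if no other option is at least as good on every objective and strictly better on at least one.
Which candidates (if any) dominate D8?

D5: interview score 9.5≥7.3, experience 6≥3, salary ask 123≤150, start delay 3≤16 — dominates D8.
D6: interview score 8.7≥7.3, experience 16≥3, salary ask 99≤150, start delay 5≤16 — dominates D8.
Others (D1, D2, D3, D4, D7) are each worse than D8 on at least one objective.

D5, D6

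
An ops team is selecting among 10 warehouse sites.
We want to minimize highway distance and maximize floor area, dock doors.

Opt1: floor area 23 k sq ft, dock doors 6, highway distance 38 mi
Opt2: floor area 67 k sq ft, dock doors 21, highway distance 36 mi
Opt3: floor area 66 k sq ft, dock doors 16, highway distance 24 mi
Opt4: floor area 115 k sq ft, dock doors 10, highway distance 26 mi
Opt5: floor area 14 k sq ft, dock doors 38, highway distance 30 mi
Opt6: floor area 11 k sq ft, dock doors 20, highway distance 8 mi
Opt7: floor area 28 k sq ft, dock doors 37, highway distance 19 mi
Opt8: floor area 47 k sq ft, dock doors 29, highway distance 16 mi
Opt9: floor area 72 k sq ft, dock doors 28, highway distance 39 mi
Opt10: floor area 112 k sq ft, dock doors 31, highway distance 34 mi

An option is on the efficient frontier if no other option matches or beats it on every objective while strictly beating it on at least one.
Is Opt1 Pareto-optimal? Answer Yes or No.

Opt2 vs Opt1: floor area 67≥23, dock doors 21≥6, highway distance 36≤38 — Opt2 is at least as good on every objective and strictly better on at least one, so Opt2 dominates Opt1.

No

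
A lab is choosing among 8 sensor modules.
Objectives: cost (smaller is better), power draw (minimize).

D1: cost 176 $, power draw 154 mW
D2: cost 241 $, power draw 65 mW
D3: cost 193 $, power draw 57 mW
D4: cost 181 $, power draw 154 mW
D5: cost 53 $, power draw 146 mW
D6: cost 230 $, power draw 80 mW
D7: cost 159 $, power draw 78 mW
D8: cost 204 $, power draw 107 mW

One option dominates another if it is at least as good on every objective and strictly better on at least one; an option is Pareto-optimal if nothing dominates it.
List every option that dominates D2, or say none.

D3: cost 193≤241, power draw 57≤65 — dominates D2.
Others (D1, D4, D5, D6, D7, D8) are each worse than D2 on at least one objective.

D3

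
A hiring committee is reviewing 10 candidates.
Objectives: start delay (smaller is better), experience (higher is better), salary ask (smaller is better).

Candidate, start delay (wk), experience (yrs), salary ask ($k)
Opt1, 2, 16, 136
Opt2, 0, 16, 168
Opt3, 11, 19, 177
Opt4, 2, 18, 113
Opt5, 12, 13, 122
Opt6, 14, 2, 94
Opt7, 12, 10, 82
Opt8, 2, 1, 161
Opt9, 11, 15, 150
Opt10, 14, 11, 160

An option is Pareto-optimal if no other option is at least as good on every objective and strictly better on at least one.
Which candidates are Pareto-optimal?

Opt1: dominated by Opt4 (start delay 2≤2, experience 18≥16, salary ask 113≤136).
Opt2: not dominated (best start delay).
Opt3: not dominated (best experience).
Opt4: not dominated.
Opt5: dominated by Opt4 (start delay 2≤12, experience 18≥13, salary ask 113≤122).
Opt6: dominated by Opt7 (start delay 12≤14, experience 10≥2, salary ask 82≤94).
Opt7: not dominated (best salary ask).
Opt8: dominated by Opt1 (start delay 2≤2, experience 16≥1, salary ask 136≤161).
Opt9: dominated by Opt1 (start delay 2≤11, experience 16≥15, salary ask 136≤150).
Opt10: dominated by Opt1 (start delay 2≤14, experience 16≥11, salary ask 136≤160).

Opt2, Opt3, Opt4, Opt7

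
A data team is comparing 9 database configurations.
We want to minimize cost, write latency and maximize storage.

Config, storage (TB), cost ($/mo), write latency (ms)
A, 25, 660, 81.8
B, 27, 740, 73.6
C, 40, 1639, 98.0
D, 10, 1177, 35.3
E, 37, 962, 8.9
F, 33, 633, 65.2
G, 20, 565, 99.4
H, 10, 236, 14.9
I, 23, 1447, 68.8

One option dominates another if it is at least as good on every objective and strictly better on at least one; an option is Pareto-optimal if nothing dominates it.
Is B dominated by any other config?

F vs B: storage 33≥27, cost 633≤740, write latency 65.2≤73.6 — F is at least as good on every objective and strictly better on at least one, so F dominates B.

Yes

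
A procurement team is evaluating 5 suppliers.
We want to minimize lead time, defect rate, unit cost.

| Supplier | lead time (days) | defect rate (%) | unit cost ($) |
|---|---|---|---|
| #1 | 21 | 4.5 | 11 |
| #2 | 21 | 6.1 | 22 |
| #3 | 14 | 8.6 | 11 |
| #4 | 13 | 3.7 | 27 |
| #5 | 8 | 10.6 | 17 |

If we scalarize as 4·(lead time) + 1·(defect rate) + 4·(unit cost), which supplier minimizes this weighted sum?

#1: 4·21 + 1·4.5 + 4·11 = 132.5
#2: 4·21 + 1·6.1 + 4·22 = 178.1
#3: 4·14 + 1·8.6 + 4·11 = 108.6
#4: 4·13 + 1·3.7 + 4·27 = 163.7
#5: 4·8 + 1·10.6 + 4·17 = 110.6
Lowest: #3 at 108.6.

#3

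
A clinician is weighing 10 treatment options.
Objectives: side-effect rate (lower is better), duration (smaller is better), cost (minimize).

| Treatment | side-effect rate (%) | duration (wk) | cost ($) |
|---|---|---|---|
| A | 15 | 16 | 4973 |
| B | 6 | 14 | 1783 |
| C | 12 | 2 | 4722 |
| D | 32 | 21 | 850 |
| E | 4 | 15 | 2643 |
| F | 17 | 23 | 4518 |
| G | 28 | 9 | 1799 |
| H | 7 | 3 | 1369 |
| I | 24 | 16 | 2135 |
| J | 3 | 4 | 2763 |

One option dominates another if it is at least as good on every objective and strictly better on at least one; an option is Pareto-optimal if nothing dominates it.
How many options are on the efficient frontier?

A: dominated by B (side-effect rate 6≤15, duration 14≤16, cost 1783≤4973).
B: not dominated.
C: not dominated (best duration).
D: not dominated (best cost).
E: not dominated.
F: dominated by B (side-effect rate 6≤17, duration 14≤23, cost 1783≤4518).
G: dominated by H (side-effect rate 7≤28, duration 3≤9, cost 1369≤1799).
H: not dominated.
I: dominated by B (side-effect rate 6≤24, duration 14≤16, cost 1783≤2135).
J: not dominated (best side-effect rate).
Pareto-optimal: B, C, D, E, H, J → 6.

6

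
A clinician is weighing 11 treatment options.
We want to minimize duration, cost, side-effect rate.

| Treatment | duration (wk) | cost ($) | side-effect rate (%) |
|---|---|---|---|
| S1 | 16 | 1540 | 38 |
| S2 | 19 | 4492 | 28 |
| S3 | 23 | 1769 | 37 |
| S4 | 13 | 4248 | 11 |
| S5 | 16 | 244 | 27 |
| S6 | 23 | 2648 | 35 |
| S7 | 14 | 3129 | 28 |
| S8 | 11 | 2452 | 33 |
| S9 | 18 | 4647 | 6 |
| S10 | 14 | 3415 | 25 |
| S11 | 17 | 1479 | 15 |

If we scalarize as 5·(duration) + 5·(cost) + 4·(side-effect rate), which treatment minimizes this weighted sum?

S5

S1: 5·16 + 5·1540 + 4·38 = 7932
S2: 5·19 + 5·4492 + 4·28 = 22667
S3: 5·23 + 5·1769 + 4·37 = 9108
S4: 5·13 + 5·4248 + 4·11 = 21349
S5: 5·16 + 5·244 + 4·27 = 1408
S6: 5·23 + 5·2648 + 4·35 = 13495
S7: 5·14 + 5·3129 + 4·28 = 15827
S8: 5·11 + 5·2452 + 4·33 = 12447
S9: 5·18 + 5·4647 + 4·6 = 23349
S10: 5·14 + 5·3415 + 4·25 = 17245
S11: 5·17 + 5·1479 + 4·15 = 7540
Lowest: S5 at 1408.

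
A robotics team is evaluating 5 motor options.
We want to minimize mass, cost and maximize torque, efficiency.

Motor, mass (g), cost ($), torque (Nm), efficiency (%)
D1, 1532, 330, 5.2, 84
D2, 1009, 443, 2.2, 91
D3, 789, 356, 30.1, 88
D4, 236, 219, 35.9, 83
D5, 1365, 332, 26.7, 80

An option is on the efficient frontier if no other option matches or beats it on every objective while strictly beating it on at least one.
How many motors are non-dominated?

4

D1: not dominated.
D2: not dominated (best efficiency).
D3: not dominated.
D4: not dominated (best mass).
D5: dominated by D4 (mass 236≤1365, cost 219≤332, torque 35.9≥26.7, efficiency 83≥80).
Pareto-optimal: D1, D2, D3, D4 → 4.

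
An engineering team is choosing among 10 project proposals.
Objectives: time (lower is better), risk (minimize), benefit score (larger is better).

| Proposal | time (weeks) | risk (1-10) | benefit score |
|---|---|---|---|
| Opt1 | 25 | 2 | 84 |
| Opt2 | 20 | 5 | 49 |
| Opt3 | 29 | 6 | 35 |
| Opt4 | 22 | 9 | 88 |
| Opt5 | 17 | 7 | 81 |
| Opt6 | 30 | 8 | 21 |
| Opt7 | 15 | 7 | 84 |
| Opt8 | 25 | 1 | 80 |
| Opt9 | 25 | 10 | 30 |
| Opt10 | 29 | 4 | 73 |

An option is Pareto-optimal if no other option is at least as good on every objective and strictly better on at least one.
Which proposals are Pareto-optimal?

Opt1: not dominated.
Opt2: not dominated.
Opt3: dominated by Opt1 (time 25≤29, risk 2≤6, benefit score 84≥35).
Opt4: not dominated (best benefit score).
Opt5: dominated by Opt7 (time 15≤17, risk 7≤7, benefit score 84≥81).
Opt6: dominated by Opt1 (time 25≤30, risk 2≤8, benefit score 84≥21).
Opt7: not dominated (best time).
Opt8: not dominated (best risk).
Opt9: dominated by Opt1 (time 25≤25, risk 2≤10, benefit score 84≥30).
Opt10: dominated by Opt1 (time 25≤29, risk 2≤4, benefit score 84≥73).

Opt1, Opt2, Opt4, Opt7, Opt8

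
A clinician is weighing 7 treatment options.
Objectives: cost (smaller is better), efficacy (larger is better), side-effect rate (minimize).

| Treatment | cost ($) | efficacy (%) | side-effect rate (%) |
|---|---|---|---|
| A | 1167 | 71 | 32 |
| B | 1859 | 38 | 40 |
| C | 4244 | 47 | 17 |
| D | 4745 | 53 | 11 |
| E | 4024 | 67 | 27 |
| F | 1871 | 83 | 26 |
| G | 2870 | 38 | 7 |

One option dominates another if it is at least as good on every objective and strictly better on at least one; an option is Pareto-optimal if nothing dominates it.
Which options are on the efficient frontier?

A: not dominated (best cost).
B: dominated by A (cost 1167≤1859, efficacy 71≥38, side-effect rate 32≤40).
C: not dominated.
D: not dominated.
E: dominated by F (cost 1871≤4024, efficacy 83≥67, side-effect rate 26≤27).
F: not dominated (best efficacy).
G: not dominated (best side-effect rate).

A, C, D, F, G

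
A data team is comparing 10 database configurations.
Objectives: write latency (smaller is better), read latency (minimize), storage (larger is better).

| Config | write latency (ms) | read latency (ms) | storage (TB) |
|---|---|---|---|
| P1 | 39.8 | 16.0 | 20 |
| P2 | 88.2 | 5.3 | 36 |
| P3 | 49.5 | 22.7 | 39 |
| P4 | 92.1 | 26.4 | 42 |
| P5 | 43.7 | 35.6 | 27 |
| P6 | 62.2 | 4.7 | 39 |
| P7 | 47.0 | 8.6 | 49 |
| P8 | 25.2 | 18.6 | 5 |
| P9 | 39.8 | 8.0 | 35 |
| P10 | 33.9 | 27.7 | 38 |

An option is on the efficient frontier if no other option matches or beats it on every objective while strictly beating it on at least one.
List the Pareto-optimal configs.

P1: dominated by P9 (write latency 39.8≤39.8, read latency 8.0≤16.0, storage 35≥20).
P2: dominated by P6 (write latency 62.2≤88.2, read latency 4.7≤5.3, storage 39≥36).
P3: dominated by P7 (write latency 47.0≤49.5, read latency 8.6≤22.7, storage 49≥39).
P4: dominated by P7 (write latency 47.0≤92.1, read latency 8.6≤26.4, storage 49≥42).
P5: dominated by P9 (write latency 39.8≤43.7, read latency 8.0≤35.6, storage 35≥27).
P6: not dominated (best read latency).
P7: not dominated (best storage).
P8: not dominated (best write latency).
P9: not dominated.
P10: not dominated.

P6, P7, P8, P9, P10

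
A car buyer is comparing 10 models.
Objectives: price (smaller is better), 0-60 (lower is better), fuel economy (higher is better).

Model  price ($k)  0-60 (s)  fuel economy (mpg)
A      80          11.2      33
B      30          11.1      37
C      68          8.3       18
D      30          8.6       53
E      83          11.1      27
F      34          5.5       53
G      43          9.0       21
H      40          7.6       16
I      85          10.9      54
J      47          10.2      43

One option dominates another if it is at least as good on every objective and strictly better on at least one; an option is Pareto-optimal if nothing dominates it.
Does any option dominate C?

F vs C: price 34≤68, 0-60 5.5≤8.3, fuel economy 53≥18 — F is at least as good on every objective and strictly better on at least one, so F dominates C.

Yes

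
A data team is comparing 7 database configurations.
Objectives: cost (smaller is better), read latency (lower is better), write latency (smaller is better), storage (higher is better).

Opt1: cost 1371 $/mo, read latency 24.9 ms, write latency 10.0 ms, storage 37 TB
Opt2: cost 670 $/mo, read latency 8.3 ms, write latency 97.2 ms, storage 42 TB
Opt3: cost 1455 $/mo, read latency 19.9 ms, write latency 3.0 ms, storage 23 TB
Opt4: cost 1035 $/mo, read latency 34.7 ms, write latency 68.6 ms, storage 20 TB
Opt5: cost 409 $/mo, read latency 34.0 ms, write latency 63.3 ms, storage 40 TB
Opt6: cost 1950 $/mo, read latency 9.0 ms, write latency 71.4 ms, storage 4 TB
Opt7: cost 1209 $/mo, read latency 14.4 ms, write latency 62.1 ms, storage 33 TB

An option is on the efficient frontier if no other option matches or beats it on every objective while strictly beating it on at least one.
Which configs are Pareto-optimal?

Opt1: not dominated.
Opt2: not dominated (best read latency).
Opt3: not dominated (best write latency).
Opt4: dominated by Opt5 (cost 409≤1035, read latency 34.0≤34.7, write latency 63.3≤68.6, storage 40≥20).
Opt5: not dominated (best cost).
Opt6: not dominated.
Opt7: not dominated.

Opt1, Opt2, Opt3, Opt5, Opt6, Opt7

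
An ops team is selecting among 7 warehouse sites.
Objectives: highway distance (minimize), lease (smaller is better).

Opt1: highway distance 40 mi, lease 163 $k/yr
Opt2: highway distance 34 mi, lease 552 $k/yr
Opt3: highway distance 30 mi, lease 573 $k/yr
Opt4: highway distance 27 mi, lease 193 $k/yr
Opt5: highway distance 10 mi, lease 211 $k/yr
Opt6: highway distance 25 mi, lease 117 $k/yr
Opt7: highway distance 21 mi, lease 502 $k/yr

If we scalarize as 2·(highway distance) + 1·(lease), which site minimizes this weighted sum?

Opt1: 2·40 + 1·163 = 243
Opt2: 2·34 + 1·552 = 620
Opt3: 2·30 + 1·573 = 633
Opt4: 2·27 + 1·193 = 247
Opt5: 2·10 + 1·211 = 231
Opt6: 2·25 + 1·117 = 167
Opt7: 2·21 + 1·502 = 544
Lowest: Opt6 at 167.

Opt6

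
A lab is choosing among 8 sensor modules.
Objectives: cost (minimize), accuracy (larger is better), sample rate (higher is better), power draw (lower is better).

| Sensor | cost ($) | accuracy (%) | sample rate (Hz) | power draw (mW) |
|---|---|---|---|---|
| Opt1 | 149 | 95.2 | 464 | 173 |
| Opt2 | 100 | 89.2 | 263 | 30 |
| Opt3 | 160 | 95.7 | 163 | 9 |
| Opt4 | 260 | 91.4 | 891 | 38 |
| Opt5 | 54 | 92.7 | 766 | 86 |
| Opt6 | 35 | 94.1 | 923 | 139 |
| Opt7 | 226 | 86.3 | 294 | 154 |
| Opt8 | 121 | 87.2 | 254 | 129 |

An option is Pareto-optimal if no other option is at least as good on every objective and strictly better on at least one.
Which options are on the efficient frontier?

Opt1, Opt2, Opt3, Opt4, Opt5, Opt6

Opt1: not dominated.
Opt2: not dominated.
Opt3: not dominated (best accuracy).
Opt4: not dominated.
Opt5: not dominated.
Opt6: not dominated (best cost).
Opt7: dominated by Opt5 (cost 54≤226, accuracy 92.7≥86.3, sample rate 766≥294, power draw 86≤154).
Opt8: dominated by Opt2 (cost 100≤121, accuracy 89.2≥87.2, sample rate 263≥254, power draw 30≤129).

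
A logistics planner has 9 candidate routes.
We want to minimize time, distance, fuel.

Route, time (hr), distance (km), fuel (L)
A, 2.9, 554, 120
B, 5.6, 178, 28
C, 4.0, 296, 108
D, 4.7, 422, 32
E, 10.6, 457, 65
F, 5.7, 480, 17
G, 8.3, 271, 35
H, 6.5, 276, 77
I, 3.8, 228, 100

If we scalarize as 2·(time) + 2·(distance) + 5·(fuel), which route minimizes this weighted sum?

B

A: 2·2.9 + 2·554 + 5·120 = 1713.8
B: 2·5.6 + 2·178 + 5·28 = 507.2
C: 2·4.0 + 2·296 + 5·108 = 1140.0
D: 2·4.7 + 2·422 + 5·32 = 1013.4
E: 2·10.6 + 2·457 + 5·65 = 1260.2
F: 2·5.7 + 2·480 + 5·17 = 1056.4
G: 2·8.3 + 2·271 + 5·35 = 733.6
H: 2·6.5 + 2·276 + 5·77 = 950.0
I: 2·3.8 + 2·228 + 5·100 = 963.6
Lowest: B at 507.2.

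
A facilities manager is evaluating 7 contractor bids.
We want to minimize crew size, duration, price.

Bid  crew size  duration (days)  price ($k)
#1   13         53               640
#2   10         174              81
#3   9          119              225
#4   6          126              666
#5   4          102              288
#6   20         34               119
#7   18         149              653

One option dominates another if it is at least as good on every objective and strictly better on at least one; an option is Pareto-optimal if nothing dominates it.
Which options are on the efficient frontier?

#1, #2, #3, #5, #6

#1: not dominated.
#2: not dominated (best price).
#3: not dominated.
#4: dominated by #5 (crew size 4≤6, duration 102≤126, price 288≤666).
#5: not dominated (best crew size).
#6: not dominated (best duration).
#7: dominated by #1 (crew size 13≤18, duration 53≤149, price 640≤653).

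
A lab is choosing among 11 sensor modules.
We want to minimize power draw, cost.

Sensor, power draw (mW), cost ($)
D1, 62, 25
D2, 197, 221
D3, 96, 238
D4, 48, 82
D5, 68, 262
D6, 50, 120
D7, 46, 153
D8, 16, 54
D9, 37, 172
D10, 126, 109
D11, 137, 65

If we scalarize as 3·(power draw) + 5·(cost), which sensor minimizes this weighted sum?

D1

D1: 3·62 + 5·25 = 311
D2: 3·197 + 5·221 = 1696
D3: 3·96 + 5·238 = 1478
D4: 3·48 + 5·82 = 554
D5: 3·68 + 5·262 = 1514
D6: 3·50 + 5·120 = 750
D7: 3·46 + 5·153 = 903
D8: 3·16 + 5·54 = 318
D9: 3·37 + 5·172 = 971
D10: 3·126 + 5·109 = 923
D11: 3·137 + 5·65 = 736
Lowest: D1 at 311.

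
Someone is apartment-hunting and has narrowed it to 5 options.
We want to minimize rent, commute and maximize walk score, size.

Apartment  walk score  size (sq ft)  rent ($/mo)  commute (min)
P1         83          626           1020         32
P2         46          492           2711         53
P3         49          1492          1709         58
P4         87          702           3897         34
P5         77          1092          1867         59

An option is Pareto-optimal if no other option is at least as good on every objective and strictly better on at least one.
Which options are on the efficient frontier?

P1: not dominated (best rent).
P2: dominated by P1 (walk score 83≥46, size 626≥492, rent 1020≤2711, commute 32≤53).
P3: not dominated (best size).
P4: not dominated (best walk score).
P5: not dominated.

P1, P3, P4, P5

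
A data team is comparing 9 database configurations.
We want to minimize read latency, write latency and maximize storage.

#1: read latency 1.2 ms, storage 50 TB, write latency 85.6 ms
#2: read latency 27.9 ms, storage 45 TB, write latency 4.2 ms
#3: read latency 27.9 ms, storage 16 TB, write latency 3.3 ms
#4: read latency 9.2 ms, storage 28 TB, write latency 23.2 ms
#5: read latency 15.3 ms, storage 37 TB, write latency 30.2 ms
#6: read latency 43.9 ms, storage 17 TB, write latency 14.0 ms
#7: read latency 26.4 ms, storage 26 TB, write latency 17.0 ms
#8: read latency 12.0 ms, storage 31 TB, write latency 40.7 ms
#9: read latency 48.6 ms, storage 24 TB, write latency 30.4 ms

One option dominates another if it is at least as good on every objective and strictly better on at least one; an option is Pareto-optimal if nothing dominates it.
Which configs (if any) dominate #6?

#2: read latency 27.9≤43.9, storage 45≥17, write latency 4.2≤14.0 — dominates #6.
Others (#1, #3, #4, #5, #7, #8, #9) are each worse than #6 on at least one objective.

#2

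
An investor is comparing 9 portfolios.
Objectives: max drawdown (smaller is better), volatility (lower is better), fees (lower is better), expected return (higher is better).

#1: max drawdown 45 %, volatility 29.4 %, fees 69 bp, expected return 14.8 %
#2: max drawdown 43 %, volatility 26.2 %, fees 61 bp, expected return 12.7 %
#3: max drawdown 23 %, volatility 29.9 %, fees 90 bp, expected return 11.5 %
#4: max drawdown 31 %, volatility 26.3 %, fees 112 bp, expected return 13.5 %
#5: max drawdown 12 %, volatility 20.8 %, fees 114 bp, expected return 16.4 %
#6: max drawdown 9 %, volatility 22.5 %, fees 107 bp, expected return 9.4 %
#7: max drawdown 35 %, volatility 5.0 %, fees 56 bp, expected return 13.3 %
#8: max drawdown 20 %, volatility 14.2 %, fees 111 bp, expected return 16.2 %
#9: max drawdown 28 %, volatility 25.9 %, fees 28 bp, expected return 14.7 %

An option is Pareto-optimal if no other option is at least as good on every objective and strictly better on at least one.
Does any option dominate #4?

#8 vs #4: max drawdown 20≤31, volatility 14.2≤26.3, fees 111≤112, expected return 16.2≥13.5 — #8 is at least as good on every objective and strictly better on at least one, so #8 dominates #4.

Yes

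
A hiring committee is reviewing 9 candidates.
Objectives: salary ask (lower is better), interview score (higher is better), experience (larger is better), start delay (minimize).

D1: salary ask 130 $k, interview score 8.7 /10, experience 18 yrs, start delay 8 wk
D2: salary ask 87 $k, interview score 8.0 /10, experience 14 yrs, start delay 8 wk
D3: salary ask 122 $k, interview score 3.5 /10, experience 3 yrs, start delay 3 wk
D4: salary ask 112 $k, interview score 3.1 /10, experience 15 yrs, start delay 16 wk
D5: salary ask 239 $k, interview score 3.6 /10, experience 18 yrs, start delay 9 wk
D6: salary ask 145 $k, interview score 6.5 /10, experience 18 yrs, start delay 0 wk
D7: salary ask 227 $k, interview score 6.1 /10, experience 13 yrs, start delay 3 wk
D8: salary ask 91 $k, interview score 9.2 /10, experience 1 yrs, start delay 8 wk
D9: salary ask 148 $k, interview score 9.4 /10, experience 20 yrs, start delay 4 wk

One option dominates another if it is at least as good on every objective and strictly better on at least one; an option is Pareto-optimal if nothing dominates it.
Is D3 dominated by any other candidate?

D1: worse on salary ask (130 vs 122).
D2: worse on start delay (8 vs 3).
D4: worse on interview score (3.1 vs 3.5).
D5: worse on salary ask (239 vs 122).
D6: worse on salary ask (145 vs 122).
D7: worse on salary ask (227 vs 122).
D8: worse on experience (1 vs 3).
D9: worse on salary ask (148 vs 122).
No option is at least as good as D3 on every objective and strictly better on one.

No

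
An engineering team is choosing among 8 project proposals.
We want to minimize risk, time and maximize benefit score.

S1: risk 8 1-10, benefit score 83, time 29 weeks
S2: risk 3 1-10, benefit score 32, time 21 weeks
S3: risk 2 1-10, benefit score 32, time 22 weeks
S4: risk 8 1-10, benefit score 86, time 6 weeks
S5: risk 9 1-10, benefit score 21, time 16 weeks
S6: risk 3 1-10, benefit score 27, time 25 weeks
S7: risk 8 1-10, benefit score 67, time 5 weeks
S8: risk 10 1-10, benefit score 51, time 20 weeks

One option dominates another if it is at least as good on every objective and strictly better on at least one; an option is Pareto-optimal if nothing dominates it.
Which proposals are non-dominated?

S1: dominated by S4 (risk 8≤8, benefit score 86≥83, time 6≤29).
S2: not dominated.
S3: not dominated (best risk).
S4: not dominated (best benefit score).
S5: dominated by S4 (risk 8≤9, benefit score 86≥21, time 6≤16).
S6: dominated by S2 (risk 3≤3, benefit score 32≥27, time 21≤25).
S7: not dominated (best time).
S8: dominated by S4 (risk 8≤10, benefit score 86≥51, time 6≤20).

S2, S3, S4, S7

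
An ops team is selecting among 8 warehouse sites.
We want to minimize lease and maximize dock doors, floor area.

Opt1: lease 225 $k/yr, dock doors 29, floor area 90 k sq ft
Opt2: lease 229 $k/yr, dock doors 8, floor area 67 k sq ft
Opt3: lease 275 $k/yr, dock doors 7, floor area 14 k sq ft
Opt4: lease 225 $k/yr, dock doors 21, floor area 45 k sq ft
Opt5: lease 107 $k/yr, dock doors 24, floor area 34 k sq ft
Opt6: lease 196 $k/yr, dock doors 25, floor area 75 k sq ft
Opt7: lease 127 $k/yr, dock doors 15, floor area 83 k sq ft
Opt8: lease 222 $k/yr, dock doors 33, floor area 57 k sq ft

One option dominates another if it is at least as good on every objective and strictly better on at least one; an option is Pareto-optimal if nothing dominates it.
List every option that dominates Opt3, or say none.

Opt1: lease 225≤275, dock doors 29≥7, floor area 90≥14 — dominates Opt3.
Opt2: lease 229≤275, dock doors 8≥7, floor area 67≥14 — dominates Opt3.
Opt4: lease 225≤275, dock doors 21≥7, floor area 45≥14 — dominates Opt3.
Opt5: lease 107≤275, dock doors 24≥7, floor area 34≥14 — dominates Opt3.
Opt6: lease 196≤275, dock doors 25≥7, floor area 75≥14 — dominates Opt3.
Opt7: lease 127≤275, dock doors 15≥7, floor area 83≥14 — dominates Opt3.
Opt8: lease 222≤275, dock doors 33≥7, floor area 57≥14 — dominates Opt3.

Opt1, Opt2, Opt4, Opt5, Opt6, Opt7, Opt8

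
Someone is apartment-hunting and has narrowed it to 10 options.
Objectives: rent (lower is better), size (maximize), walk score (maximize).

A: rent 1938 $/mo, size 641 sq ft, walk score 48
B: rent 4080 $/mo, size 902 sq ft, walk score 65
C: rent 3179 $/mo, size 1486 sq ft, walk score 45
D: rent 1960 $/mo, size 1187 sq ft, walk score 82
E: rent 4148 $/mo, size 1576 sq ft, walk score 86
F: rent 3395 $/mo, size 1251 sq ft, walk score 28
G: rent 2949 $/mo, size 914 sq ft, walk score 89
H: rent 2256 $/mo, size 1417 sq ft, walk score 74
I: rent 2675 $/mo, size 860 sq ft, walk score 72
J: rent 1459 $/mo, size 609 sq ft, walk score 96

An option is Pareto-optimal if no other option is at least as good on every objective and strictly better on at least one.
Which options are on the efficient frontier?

A, C, D, E, G, H, J

A: not dominated.
B: dominated by D (rent 1960≤4080, size 1187≥902, walk score 82≥65).
C: not dominated.
D: not dominated.
E: not dominated (best size).
F: dominated by C (rent 3179≤3395, size 1486≥1251, walk score 45≥28).
G: not dominated.
H: not dominated.
I: dominated by D (rent 1960≤2675, size 1187≥860, walk score 82≥72).
J: not dominated (best rent).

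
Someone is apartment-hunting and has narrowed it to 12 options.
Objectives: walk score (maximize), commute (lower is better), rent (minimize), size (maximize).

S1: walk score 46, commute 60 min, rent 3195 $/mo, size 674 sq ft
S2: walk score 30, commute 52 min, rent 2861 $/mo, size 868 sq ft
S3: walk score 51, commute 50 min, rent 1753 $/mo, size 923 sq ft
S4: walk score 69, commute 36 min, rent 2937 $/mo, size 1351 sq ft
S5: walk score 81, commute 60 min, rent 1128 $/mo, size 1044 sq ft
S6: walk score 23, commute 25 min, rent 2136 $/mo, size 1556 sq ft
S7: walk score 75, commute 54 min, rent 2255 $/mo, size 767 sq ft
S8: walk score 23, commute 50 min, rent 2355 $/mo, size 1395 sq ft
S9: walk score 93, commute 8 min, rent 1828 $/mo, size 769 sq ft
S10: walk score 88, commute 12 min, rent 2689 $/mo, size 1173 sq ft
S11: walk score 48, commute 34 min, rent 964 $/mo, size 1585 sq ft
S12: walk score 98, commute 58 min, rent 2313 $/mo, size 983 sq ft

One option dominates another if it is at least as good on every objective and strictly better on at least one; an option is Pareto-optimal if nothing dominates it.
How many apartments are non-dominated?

S1: dominated by S3 (walk score 51≥46, commute 50≤60, rent 1753≤3195, size 923≥674).
S2: dominated by S3 (walk score 51≥30, commute 50≤52, rent 1753≤2861, size 923≥868).
S3: not dominated.
S4: not dominated.
S5: not dominated.
S6: not dominated.
S7: dominated by S9 (walk score 93≥75, commute 8≤54, rent 1828≤2255, size 769≥767).
S8: dominated by S6 (walk score 23≥23, commute 25≤50, rent 2136≤2355, size 1556≥1395).
S9: not dominated (best commute).
S10: not dominated.
S11: not dominated (best rent).
S12: not dominated (best walk score).
Pareto-optimal: S3, S4, S5, S6, S9, S10, S11, S12 → 8.

8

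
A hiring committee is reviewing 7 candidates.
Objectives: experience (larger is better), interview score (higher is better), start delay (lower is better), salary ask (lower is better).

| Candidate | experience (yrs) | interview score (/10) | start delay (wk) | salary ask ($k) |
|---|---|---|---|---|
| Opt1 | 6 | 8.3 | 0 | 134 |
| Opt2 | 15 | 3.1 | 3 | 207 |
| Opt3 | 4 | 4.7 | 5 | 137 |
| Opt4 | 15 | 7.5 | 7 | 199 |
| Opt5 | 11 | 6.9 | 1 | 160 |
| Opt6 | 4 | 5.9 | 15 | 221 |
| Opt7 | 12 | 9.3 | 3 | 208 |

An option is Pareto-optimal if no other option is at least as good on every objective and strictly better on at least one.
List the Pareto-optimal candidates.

Opt1, Opt2, Opt4, Opt5, Opt7

Opt1: not dominated (best start delay).
Opt2: not dominated.
Opt3: dominated by Opt1 (experience 6≥4, interview score 8.3≥4.7, start delay 0≤5, salary ask 134≤137).
Opt4: not dominated.
Opt5: not dominated.
Opt6: dominated by Opt1 (experience 6≥4, interview score 8.3≥5.9, start delay 0≤15, salary ask 134≤221).
Opt7: not dominated (best interview score).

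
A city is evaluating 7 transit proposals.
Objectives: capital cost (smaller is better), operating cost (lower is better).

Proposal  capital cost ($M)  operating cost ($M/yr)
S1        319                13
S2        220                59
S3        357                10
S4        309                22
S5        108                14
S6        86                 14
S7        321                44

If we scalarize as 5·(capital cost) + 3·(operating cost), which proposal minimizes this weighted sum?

S6

S1: 5·319 + 3·13 = 1634
S2: 5·220 + 3·59 = 1277
S3: 5·357 + 3·10 = 1815
S4: 5·309 + 3·22 = 1611
S5: 5·108 + 3·14 = 582
S6: 5·86 + 3·14 = 472
S7: 5·321 + 3·44 = 1737
Lowest: S6 at 472.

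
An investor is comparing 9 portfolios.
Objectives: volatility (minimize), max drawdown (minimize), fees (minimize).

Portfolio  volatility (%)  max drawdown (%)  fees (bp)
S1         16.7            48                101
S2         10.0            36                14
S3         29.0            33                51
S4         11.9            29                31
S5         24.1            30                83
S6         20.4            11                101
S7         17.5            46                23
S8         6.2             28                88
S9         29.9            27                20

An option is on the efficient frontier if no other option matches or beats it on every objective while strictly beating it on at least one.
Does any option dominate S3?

S4 vs S3: volatility 11.9≤29.0, max drawdown 29≤33, fees 31≤51 — S4 is at least as good on every objective and strictly better on at least one, so S4 dominates S3.

Yes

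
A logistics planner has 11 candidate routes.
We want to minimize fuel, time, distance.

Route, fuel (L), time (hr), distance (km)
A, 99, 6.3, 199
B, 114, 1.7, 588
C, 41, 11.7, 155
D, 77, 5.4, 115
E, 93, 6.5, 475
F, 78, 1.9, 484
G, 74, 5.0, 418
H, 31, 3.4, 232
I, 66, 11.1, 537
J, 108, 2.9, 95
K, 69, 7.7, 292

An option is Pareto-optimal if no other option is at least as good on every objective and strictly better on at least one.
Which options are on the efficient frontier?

B, C, D, F, H, J

A: dominated by D (fuel 77≤99, time 5.4≤6.3, distance 115≤199).
B: not dominated (best time).
C: not dominated.
D: not dominated.
E: dominated by D (fuel 77≤93, time 5.4≤6.5, distance 115≤475).
F: not dominated.
G: dominated by H (fuel 31≤74, time 3.4≤5.0, distance 232≤418).
H: not dominated (best fuel).
I: dominated by H (fuel 31≤66, time 3.4≤11.1, distance 232≤537).
J: not dominated (best distance).
K: dominated by H (fuel 31≤69, time 3.4≤7.7, distance 232≤292).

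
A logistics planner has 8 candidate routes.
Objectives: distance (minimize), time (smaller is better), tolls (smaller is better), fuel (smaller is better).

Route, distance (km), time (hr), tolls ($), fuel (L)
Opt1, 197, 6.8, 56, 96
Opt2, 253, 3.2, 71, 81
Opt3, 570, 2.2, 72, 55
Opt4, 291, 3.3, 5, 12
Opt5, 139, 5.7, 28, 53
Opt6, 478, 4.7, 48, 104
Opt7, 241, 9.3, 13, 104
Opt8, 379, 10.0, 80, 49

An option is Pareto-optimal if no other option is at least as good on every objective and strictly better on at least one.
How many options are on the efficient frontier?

5

Opt1: dominated by Opt5 (distance 139≤197, time 5.7≤6.8, tolls 28≤56, fuel 53≤96).
Opt2: not dominated.
Opt3: not dominated (best time).
Opt4: not dominated (best tolls).
Opt5: not dominated (best distance).
Opt6: dominated by Opt4 (distance 291≤478, time 3.3≤4.7, tolls 5≤48, fuel 12≤104).
Opt7: not dominated.
Opt8: dominated by Opt4 (distance 291≤379, time 3.3≤10.0, tolls 5≤80, fuel 12≤49).
Pareto-optimal: Opt2, Opt3, Opt4, Opt5, Opt7 → 5.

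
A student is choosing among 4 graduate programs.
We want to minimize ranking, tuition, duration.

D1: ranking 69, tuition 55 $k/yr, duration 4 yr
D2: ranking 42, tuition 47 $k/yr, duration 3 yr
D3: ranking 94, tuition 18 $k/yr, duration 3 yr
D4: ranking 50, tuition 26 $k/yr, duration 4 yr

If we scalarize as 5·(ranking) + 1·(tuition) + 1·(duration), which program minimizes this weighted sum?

D2

D1: 5·69 + 1·55 + 1·4 = 404
D2: 5·42 + 1·47 + 1·3 = 260
D3: 5·94 + 1·18 + 1·3 = 491
D4: 5·50 + 1·26 + 1·4 = 280
Lowest: D2 at 260.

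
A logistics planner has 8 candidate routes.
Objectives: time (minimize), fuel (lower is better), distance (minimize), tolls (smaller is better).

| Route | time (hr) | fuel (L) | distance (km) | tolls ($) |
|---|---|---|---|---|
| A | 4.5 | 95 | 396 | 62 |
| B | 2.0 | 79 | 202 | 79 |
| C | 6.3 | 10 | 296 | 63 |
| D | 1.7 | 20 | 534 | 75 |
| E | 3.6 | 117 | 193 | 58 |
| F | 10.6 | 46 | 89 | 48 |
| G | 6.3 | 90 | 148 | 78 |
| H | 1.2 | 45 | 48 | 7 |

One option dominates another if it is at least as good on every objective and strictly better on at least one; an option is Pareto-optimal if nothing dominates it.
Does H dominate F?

H vs F: time 1.2≤10.6, fuel 45≤46, distance 48≤89, tolls 7≤48 — H is at least as good on every objective with at least one strict improvement.

Yes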